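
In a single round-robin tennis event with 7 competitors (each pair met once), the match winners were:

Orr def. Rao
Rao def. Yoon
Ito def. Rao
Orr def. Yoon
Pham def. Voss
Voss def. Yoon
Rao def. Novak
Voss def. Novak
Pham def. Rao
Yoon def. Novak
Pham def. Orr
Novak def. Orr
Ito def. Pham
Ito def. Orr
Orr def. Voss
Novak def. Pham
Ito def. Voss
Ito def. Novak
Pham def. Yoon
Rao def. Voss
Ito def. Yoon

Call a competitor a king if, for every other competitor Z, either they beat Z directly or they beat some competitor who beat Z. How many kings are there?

1

Ito reaches everyone (king).
Novak cannot reach Ito in two steps.
Voss cannot reach Ito, Rao in two steps.
Orr cannot reach Ito, Pham in two steps.
Rao cannot reach Ito in two steps.
Yoon cannot reach Ito, Voss, Rao in two steps.
Pham cannot reach Ito in two steps.
Kings: Ito — 1.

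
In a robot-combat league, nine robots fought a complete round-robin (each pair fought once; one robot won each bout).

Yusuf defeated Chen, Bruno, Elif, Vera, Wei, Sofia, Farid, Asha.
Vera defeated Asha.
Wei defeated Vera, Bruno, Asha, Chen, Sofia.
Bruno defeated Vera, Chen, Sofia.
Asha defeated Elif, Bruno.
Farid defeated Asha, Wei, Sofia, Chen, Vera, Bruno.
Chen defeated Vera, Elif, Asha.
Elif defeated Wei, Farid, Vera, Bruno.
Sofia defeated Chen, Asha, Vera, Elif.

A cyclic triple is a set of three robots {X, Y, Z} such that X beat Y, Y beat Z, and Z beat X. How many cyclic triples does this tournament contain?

Win totals: Chen 3, Vera 1, Farid 6, Bruno 3, Elif 4, Sofia 4, Asha 2, Yusuf 8, Wei 5.
A robot with w wins dominates both others in C(w,2) triples; summing gives 3 + 0 + 15 + 3 + 6 + 6 + 1 + 28 + 10 = 72 transitive triples.
Total triples C(9,3) = 84, so cyclic triples = 84 − 72 = 12.

12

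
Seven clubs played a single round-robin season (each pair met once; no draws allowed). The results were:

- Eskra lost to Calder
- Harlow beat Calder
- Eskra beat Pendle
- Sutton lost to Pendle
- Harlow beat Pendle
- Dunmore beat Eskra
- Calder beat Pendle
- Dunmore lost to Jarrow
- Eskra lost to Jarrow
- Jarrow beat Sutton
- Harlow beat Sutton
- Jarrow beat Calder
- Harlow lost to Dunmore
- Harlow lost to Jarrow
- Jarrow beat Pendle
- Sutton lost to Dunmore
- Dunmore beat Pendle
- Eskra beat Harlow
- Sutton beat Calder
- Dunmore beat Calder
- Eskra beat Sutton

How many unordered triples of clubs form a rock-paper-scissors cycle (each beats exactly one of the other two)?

3

Win totals: Pendle 1, Harlow 3, Sutton 1, Calder 2, Dunmore 5, Eskra 3, Jarrow 6.
A club with w wins dominates both others in C(w,2) triples; summing gives 0 + 3 + 0 + 1 + 10 + 3 + 15 = 32 transitive triples.
Total triples C(7,3) = 35, so cyclic triples = 35 − 32 = 3.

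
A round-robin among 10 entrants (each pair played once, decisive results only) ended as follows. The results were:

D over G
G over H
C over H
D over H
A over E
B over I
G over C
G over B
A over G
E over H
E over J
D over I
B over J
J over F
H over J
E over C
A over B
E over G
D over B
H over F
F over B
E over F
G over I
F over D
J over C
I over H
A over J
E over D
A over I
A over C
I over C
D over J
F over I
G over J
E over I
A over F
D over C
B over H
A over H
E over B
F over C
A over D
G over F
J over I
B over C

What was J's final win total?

J's results: beat C, F, I; lost to A, B, D, E, G, H.
That is 3 wins.

3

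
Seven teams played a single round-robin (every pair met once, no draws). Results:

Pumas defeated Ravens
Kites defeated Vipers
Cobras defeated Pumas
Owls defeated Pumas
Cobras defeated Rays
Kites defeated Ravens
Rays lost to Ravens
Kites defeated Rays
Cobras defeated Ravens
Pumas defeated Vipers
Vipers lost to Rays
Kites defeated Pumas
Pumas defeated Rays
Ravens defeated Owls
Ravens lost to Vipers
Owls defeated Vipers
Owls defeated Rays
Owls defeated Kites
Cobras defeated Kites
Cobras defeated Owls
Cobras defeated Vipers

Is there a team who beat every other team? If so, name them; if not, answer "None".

Cobras

Cobras has 6 wins out of 6 opponents — a perfect record.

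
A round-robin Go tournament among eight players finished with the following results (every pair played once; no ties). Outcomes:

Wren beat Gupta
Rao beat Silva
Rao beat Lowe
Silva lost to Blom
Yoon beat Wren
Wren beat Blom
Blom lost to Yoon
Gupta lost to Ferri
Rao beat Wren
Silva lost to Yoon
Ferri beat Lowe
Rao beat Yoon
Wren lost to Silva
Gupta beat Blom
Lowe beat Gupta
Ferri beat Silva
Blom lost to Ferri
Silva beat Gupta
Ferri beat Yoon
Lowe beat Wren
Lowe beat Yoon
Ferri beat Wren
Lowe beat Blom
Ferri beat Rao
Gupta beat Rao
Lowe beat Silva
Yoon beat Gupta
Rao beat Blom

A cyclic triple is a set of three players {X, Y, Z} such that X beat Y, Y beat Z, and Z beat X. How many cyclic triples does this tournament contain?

6

Win totals: Gupta 2, Lowe 5, Yoon 4, Blom 1, Silva 2, Rao 5, Ferri 7, Wren 2.
A player with w wins dominates both others in C(w,2) triples; summing gives 1 + 10 + 6 + 0 + 1 + 10 + 21 + 1 = 50 transitive triples.
Total triples C(8,3) = 56, so cyclic triples = 56 − 50 = 6.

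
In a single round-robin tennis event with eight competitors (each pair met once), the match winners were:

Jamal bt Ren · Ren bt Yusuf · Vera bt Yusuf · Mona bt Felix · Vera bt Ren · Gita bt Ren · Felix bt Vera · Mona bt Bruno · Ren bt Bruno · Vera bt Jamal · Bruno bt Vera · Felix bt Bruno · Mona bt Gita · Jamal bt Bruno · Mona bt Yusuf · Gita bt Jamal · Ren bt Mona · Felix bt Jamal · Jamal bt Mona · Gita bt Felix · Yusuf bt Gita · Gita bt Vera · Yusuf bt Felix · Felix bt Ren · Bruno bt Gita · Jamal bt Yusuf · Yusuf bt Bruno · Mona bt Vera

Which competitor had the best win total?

Mona

Win totals: Bruno 2, Ren 3, Gita 4, Vera 3, Jamal 4, Mona 5, Felix 4, Yusuf 3.
Mona leads with 5 wins (next highest: 4).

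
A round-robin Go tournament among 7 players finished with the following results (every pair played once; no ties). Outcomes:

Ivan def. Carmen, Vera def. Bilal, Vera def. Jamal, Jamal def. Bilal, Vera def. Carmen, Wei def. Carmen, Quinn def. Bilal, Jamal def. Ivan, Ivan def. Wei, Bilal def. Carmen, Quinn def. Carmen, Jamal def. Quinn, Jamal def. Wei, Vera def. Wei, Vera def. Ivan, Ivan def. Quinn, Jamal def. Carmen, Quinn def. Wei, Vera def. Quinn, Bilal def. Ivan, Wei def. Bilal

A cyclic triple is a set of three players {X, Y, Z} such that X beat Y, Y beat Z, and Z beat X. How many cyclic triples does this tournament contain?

2

Win totals: Vera 6, Wei 2, Quinn 3, Bilal 2, Carmen 0, Ivan 3, Jamal 5.
A player with w wins dominates both others in C(w,2) triples; summing gives 15 + 1 + 3 + 1 + 0 + 3 + 10 = 33 transitive triples.
Total triples C(7,3) = 35, so cyclic triples = 35 − 33 = 2.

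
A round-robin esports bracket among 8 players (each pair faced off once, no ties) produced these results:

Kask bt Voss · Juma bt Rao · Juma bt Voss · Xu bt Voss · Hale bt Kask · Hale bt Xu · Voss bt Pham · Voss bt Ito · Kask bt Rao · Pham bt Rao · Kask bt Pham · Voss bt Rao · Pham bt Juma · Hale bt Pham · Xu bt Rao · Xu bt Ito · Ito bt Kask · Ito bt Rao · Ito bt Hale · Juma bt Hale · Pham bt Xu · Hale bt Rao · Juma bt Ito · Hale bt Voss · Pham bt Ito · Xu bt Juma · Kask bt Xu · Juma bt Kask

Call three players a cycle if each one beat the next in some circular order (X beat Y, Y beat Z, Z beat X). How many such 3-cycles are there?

Win totals: Xu 4, Pham 4, Hale 5, Voss 3, Kask 4, Juma 5, Rao 0, Ito 3.
A player with w wins dominates both others in C(w,2) triples; summing gives 6 + 6 + 10 + 3 + 6 + 10 + 0 + 3 = 44 transitive triples.
Total triples C(8,3) = 56, so cyclic triples = 56 − 44 = 12.

12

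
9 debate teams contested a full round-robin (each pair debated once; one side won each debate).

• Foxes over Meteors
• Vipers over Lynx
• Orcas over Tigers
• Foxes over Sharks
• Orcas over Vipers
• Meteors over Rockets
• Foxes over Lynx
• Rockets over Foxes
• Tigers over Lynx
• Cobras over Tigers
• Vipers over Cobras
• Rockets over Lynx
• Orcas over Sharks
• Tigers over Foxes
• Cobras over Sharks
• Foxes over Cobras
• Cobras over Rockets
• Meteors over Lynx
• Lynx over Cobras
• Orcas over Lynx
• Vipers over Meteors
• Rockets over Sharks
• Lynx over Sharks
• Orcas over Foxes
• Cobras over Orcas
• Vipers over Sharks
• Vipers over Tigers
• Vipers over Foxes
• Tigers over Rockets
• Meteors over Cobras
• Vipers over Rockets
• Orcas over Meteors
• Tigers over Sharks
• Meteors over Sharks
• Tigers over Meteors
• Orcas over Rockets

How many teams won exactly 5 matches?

Win totals: Orcas 7, Cobras 4, Rockets 3, Sharks 0, Vipers 7, Tigers 5, Meteors 4, Lynx 2, Foxes 4.
Exactly 5: Tigers — 1 team.

1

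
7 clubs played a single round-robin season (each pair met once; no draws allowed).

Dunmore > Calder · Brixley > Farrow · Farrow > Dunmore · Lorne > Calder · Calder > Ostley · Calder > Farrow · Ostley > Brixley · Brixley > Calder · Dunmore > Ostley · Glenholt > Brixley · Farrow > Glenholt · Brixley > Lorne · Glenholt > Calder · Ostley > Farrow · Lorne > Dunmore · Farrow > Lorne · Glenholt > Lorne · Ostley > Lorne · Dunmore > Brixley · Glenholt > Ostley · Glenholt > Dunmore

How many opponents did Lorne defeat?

2

Lorne's results: beat Dunmore, Calder; lost to Ostley, Glenholt, Brixley, Farrow.
That is 2 wins.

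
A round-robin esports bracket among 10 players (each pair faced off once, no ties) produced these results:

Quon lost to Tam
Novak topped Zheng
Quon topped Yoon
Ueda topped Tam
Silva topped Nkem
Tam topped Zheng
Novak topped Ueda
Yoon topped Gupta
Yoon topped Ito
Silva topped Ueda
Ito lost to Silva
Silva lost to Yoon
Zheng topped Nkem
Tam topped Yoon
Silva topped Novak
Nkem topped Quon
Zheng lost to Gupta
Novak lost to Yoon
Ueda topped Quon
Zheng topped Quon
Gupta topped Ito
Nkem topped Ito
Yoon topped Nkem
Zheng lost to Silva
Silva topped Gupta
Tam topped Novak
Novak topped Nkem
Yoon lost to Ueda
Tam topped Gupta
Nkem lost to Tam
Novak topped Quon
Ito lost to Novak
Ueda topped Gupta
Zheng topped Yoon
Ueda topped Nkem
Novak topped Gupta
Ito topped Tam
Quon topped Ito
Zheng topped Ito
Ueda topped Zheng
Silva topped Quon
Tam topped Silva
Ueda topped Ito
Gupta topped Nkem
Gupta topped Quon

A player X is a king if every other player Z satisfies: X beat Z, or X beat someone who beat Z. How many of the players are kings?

4

Silva reaches everyone (king).
Zheng cannot reach Ueda in two steps.
Quon cannot reach Zheng, Ueda in two steps.
Ito cannot reach Ueda in two steps.
Yoon reaches everyone (king).
Nkem cannot reach Silva, Zheng, Novak, Gupta, Ueda in two steps.
Novak cannot reach Silva in two steps.
Tam reaches everyone (king).
Gupta cannot reach Silva, Novak, Ueda in two steps.
Ueda reaches everyone (king).
Kings: Silva, Yoon, Tam, Ueda — 4.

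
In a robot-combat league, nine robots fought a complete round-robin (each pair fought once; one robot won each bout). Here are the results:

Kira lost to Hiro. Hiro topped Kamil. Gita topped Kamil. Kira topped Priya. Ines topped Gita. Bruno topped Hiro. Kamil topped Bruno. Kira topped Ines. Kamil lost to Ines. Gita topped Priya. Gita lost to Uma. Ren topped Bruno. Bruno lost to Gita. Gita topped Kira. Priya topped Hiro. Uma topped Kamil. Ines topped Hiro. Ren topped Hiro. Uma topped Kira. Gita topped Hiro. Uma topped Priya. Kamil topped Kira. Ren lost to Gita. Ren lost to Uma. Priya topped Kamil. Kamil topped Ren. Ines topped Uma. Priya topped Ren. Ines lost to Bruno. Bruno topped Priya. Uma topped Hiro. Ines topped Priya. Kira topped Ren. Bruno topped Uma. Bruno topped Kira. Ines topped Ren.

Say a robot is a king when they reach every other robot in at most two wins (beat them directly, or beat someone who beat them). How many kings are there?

Bruno reaches everyone (king).
Kira reaches everyone (king).
Kamil cannot reach Gita in two steps.
Uma reaches everyone (king).
Hiro cannot reach Uma, Gita in two steps.
Priya cannot reach Uma, Gita, Ines in two steps.
Gita reaches everyone (king).
Ren cannot reach Gita in two steps.
Ines reaches everyone (king).
Kings: Bruno, Kira, Uma, Gita, Ines — 5.

5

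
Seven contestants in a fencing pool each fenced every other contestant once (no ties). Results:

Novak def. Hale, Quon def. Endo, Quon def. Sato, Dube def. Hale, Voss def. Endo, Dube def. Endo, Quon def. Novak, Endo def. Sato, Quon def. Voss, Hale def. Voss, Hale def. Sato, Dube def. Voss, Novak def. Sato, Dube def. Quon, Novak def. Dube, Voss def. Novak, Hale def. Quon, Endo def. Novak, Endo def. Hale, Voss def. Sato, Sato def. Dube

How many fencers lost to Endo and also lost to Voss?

Endo beat: Hale, Novak, Sato.
Voss beat: Novak, Endo, Sato.
Both beat: Novak, Sato — 2.

2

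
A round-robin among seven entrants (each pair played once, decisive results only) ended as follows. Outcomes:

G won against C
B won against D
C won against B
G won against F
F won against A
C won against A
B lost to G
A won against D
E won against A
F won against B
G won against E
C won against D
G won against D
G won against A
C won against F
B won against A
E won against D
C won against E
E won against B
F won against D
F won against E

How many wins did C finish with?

C's results: beat A, B, D, E, F; lost to G.
That is 5 wins.

5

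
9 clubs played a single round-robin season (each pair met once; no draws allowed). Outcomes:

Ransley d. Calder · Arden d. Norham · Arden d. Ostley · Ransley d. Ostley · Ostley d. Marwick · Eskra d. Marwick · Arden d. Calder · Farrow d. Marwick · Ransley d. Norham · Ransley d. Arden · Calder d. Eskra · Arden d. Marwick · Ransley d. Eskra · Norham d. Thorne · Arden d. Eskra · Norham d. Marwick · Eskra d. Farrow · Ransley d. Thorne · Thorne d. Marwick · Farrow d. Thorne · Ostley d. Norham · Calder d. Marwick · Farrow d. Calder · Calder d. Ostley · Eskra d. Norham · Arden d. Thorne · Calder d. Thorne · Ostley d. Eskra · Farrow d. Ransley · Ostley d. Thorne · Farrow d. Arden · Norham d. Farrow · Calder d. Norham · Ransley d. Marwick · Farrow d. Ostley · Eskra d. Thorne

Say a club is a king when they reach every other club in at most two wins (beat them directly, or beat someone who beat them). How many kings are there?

3

Thorne cannot reach Eskra, Farrow, Calder, Ostley, Ransley, Norham, Arden in two steps.
Eskra reaches everyone (king).
Farrow reaches everyone (king).
Marwick cannot reach Thorne, Eskra, Farrow, Calder, Ostley, Ransley, Norham, Arden in two steps.
Calder cannot reach Ransley, Arden in two steps.
Ostley cannot reach Calder, Ransley, Arden in two steps.
Ransley reaches everyone (king).
Norham cannot reach Eskra in two steps.
Arden cannot reach Ransley in two steps.
Kings: Eskra, Farrow, Ransley — 3.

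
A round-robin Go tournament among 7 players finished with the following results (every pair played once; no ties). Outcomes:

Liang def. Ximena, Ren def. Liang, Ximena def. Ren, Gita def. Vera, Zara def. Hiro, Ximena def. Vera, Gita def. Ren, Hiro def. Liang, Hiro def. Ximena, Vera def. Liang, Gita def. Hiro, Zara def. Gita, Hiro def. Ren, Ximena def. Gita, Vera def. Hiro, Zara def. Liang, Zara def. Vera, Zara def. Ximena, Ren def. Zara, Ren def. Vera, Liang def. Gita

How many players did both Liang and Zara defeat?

2

Liang beat: Gita, Ximena.
Zara beat: Gita, Vera, Hiro, Liang, Ximena.
Both beat: Gita, Ximena — 2.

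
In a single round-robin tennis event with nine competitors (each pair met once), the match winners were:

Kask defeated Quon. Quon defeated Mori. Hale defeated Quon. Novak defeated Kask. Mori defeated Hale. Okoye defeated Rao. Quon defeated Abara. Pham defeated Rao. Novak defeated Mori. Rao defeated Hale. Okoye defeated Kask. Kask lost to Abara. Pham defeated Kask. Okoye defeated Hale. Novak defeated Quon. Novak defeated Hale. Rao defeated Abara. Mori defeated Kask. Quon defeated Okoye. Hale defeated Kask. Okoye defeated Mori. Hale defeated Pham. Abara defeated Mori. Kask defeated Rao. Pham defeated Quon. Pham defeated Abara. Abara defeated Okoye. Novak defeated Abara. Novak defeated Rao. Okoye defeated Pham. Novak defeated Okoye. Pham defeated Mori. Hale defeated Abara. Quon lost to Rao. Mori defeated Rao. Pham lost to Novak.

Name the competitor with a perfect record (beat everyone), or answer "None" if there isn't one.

Novak

Novak has 8 wins out of 8 opponents — a perfect record.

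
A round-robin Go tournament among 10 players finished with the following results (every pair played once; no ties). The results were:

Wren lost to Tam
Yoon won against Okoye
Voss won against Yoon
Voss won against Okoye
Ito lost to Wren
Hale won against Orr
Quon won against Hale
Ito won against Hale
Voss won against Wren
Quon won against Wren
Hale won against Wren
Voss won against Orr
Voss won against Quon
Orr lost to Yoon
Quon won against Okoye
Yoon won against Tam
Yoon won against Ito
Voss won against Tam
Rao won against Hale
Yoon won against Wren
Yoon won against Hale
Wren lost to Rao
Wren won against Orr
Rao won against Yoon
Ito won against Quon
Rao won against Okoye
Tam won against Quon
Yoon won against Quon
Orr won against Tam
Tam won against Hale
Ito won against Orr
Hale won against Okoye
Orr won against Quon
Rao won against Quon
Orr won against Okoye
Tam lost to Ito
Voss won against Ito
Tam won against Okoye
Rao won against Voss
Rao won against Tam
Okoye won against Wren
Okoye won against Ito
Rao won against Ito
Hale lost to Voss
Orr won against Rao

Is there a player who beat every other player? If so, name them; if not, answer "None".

Highest win total is Voss with 8 (out of 9 possible).
Voss lost to Rao, so no player went undefeated.

None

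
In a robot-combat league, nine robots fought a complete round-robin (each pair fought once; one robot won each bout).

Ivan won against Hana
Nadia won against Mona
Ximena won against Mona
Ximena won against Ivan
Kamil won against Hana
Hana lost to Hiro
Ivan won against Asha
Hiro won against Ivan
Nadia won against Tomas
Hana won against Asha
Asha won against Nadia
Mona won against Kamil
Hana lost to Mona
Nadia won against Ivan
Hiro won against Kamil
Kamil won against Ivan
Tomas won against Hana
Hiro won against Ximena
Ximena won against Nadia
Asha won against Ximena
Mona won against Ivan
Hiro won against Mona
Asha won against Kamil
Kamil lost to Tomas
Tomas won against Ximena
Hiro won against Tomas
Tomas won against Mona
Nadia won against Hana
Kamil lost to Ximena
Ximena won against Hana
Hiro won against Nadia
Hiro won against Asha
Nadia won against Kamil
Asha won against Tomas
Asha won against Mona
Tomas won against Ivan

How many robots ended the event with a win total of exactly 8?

1

Win totals: Asha 5, Ivan 2, Hana 1, Nadia 5, Ximena 5, Hiro 8, Mona 3, Kamil 2, Tomas 5.
Exactly 8: Hiro — 1 robot.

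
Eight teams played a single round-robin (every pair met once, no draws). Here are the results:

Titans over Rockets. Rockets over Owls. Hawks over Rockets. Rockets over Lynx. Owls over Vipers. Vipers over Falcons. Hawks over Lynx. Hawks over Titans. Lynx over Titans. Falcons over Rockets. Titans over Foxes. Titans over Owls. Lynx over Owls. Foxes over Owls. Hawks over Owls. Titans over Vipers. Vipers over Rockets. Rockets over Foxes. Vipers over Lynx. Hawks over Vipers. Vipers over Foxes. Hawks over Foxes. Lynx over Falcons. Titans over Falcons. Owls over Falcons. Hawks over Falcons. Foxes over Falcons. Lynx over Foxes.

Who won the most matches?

Win totals: Falcons 1, Lynx 4, Vipers 4, Hawks 7, Titans 5, Owls 2, Rockets 3, Foxes 2.
Hawks leads with 7 wins (next highest: 5).

Hawks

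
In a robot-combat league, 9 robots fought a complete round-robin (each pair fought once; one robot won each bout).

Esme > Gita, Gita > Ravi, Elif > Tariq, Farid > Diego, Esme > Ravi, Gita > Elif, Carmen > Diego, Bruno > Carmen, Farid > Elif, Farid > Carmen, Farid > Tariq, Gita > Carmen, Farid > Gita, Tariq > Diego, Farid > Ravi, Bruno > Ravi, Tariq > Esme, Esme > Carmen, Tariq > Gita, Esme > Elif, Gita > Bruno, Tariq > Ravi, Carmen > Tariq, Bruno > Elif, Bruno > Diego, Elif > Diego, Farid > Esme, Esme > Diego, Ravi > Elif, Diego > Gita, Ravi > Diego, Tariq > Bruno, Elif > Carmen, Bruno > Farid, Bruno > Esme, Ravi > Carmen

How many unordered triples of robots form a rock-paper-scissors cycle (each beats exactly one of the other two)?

Win totals: Bruno 6, Carmen 2, Gita 4, Farid 7, Esme 5, Ravi 3, Diego 1, Tariq 5, Elif 3.
A robot with w wins dominates both others in C(w,2) triples; summing gives 15 + 1 + 6 + 21 + 10 + 3 + 0 + 10 + 3 = 69 transitive triples.
Total triples C(9,3) = 84, so cyclic triples = 84 − 69 = 15.

15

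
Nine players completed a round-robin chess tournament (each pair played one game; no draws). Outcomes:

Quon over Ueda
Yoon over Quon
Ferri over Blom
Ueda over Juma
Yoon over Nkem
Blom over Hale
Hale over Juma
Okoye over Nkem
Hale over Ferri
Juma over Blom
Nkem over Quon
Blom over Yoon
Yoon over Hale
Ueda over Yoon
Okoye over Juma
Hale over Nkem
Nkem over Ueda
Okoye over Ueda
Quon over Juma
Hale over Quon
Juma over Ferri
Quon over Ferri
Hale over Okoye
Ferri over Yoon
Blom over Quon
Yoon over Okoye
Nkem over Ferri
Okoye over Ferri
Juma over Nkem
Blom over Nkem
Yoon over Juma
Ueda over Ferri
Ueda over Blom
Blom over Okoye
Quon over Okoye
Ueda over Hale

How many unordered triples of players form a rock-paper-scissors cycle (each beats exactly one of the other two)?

Win totals: Juma 3, Yoon 5, Blom 5, Ferri 2, Okoye 4, Ueda 5, Hale 5, Quon 4, Nkem 3.
A player with w wins dominates both others in C(w,2) triples; summing gives 3 + 10 + 10 + 1 + 6 + 10 + 10 + 6 + 3 = 59 transitive triples.
Total triples C(9,3) = 84, so cyclic triples = 84 − 59 = 25.

25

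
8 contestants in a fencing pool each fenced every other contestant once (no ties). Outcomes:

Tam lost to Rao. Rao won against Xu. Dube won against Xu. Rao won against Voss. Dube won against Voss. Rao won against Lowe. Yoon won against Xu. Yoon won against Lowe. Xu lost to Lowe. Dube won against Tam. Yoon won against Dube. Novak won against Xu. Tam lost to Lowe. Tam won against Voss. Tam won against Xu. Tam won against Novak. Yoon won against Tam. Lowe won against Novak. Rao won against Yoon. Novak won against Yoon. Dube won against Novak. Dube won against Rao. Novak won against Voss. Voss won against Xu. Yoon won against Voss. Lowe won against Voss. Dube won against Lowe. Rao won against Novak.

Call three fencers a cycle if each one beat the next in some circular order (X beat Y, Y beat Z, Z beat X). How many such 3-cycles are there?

4

Win totals: Voss 1, Novak 3, Rao 6, Yoon 5, Dube 6, Tam 3, Lowe 4, Xu 0.
A fencer with w wins dominates both others in C(w,2) triples; summing gives 0 + 3 + 15 + 10 + 15 + 3 + 6 + 0 = 52 transitive triples.
Total triples C(8,3) = 56, so cyclic triples = 56 − 52 = 4.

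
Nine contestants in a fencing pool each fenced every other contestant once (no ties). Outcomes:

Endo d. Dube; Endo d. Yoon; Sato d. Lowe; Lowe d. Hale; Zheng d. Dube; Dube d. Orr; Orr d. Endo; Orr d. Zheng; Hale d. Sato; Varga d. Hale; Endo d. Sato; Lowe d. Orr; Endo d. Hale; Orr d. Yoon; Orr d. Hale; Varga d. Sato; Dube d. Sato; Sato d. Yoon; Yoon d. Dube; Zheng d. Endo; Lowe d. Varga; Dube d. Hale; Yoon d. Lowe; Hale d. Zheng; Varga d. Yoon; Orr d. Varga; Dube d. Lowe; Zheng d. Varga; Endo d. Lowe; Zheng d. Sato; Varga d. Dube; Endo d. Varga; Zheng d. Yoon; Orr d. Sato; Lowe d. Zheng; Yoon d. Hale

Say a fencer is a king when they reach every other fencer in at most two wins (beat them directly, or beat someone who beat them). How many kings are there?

Hale cannot reach Orr in two steps.
Endo reaches everyone (king).
Dube reaches everyone (king).
Lowe reaches everyone (king).
Varga cannot reach Endo in two steps.
Zheng reaches everyone (king).
Yoon cannot reach Endo in two steps.
Orr reaches everyone (king).
Sato cannot reach Endo in two steps.
Kings: Endo, Dube, Lowe, Zheng, Orr — 5.

5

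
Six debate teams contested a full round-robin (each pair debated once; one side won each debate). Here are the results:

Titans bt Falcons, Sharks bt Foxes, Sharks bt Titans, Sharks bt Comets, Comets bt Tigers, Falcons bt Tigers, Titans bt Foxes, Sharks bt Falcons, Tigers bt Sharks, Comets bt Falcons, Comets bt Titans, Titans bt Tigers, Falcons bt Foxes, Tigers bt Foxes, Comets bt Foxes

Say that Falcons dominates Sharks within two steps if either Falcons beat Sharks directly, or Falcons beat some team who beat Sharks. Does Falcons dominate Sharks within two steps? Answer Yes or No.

Yes

Falcons did not beat Sharks directly.
Falcons beat Foxes, Tigers. Of those, Tigers beat Sharks.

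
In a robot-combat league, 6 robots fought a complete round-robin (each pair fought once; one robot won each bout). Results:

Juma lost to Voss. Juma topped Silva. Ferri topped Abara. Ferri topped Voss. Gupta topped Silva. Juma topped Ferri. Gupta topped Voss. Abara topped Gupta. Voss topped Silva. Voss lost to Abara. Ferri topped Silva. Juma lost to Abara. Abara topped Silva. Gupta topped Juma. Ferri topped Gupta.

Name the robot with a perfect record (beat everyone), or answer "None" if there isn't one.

Highest win total is Ferri with 4 (out of 5 possible).
Ferri lost to Juma, so no robot went undefeated.

None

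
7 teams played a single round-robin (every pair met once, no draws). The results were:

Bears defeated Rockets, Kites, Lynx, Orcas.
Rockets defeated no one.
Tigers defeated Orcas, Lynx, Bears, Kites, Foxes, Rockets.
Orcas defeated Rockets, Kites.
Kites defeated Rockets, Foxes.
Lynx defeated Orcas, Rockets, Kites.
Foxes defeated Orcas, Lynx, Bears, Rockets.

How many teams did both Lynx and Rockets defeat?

Lynx beat: Rockets, Kites, Orcas.
Rockets beat: no one.
No one was beaten by both.

0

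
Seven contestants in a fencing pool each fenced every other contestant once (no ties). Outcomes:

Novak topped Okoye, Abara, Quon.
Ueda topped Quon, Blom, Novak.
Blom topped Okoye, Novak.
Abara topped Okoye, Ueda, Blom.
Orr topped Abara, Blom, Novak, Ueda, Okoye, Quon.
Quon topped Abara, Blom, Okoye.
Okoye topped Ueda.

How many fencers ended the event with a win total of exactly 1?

Win totals: Novak 3, Blom 2, Okoye 1, Ueda 3, Quon 3, Orr 6, Abara 3.
Exactly 1: Okoye — 1 fencer.

1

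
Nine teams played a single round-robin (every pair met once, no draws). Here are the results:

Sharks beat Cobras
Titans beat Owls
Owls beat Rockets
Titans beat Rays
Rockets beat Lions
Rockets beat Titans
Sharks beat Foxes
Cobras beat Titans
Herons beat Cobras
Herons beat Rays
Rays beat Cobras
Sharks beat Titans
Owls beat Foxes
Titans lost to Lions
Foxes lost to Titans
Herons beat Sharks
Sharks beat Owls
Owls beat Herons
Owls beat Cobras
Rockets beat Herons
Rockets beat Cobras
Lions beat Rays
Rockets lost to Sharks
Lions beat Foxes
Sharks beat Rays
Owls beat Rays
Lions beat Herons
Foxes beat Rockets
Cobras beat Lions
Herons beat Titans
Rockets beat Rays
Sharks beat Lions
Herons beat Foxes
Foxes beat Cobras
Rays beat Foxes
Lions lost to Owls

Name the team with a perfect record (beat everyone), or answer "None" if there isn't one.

None

Highest win total is Sharks with 7 (out of 8 possible).
Sharks lost to Herons, so no team went undefeated.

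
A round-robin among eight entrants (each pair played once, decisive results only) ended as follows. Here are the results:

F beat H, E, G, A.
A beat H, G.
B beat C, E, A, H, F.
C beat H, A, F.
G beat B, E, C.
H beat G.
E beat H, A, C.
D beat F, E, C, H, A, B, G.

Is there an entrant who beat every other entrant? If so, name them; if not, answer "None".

D

D has 7 wins out of 7 opponents — a perfect record.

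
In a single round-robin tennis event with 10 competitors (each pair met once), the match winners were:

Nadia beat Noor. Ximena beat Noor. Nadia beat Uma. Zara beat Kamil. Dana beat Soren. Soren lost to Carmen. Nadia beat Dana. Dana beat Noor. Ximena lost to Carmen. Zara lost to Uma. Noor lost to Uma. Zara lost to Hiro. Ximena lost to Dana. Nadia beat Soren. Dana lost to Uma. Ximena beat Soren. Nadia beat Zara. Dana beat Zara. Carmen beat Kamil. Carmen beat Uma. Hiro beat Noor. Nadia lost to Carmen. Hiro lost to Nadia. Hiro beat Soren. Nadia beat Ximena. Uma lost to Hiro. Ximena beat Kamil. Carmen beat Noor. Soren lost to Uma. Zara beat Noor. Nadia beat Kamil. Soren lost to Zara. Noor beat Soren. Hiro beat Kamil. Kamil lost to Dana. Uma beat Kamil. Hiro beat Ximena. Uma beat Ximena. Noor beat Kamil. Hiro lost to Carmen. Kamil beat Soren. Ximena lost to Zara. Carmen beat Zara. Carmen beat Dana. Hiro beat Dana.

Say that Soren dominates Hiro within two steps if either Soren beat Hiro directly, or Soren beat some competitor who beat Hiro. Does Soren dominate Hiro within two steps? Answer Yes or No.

No

Soren did not beat Hiro directly.
Soren beat no one, so there is no intermediate competitor.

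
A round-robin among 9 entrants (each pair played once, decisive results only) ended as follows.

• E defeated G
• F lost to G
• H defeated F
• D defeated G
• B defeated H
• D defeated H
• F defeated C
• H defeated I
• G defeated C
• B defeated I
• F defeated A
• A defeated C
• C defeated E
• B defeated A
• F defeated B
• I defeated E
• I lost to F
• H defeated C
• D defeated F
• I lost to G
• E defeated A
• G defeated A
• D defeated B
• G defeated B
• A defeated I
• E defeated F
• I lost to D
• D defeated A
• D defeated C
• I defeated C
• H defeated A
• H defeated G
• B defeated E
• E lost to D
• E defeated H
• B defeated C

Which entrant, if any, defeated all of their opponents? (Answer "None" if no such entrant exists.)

D

D has 8 wins out of 8 opponents — a perfect record.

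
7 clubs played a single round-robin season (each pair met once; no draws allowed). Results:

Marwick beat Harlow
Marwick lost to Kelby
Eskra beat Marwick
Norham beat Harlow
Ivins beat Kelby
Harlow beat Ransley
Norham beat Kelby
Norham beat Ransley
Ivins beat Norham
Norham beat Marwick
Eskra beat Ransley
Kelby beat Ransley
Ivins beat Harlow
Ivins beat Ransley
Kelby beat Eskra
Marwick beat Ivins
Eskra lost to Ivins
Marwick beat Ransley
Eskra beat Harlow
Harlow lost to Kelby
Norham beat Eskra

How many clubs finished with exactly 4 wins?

1

Win totals: Eskra 3, Marwick 3, Ransley 0, Norham 5, Harlow 1, Ivins 5, Kelby 4.
Exactly 4: Kelby — 1 club.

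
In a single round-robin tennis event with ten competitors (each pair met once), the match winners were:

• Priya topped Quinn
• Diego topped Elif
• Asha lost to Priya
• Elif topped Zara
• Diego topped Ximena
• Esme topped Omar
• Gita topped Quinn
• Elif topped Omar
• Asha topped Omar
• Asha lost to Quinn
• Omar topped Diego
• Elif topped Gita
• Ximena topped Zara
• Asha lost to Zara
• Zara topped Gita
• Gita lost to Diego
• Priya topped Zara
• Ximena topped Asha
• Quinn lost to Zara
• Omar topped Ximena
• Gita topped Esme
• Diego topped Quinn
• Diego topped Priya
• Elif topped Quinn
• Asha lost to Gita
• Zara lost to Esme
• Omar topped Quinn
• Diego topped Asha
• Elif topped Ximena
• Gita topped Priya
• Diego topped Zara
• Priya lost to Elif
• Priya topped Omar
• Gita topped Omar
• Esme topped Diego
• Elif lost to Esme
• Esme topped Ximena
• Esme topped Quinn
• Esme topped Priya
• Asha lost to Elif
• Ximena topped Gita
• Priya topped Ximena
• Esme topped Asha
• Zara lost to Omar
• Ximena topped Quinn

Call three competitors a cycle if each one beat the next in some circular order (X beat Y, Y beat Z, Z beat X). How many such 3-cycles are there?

15

Win totals: Esme 8, Gita 5, Ximena 4, Elif 7, Diego 7, Quinn 1, Omar 4, Priya 5, Asha 1, Zara 3.
A competitor with w wins dominates both others in C(w,2) triples; summing gives 28 + 10 + 6 + 21 + 21 + 0 + 6 + 10 + 0 + 3 = 105 transitive triples.
Total triples C(10,3) = 120, so cyclic triples = 120 − 105 = 15.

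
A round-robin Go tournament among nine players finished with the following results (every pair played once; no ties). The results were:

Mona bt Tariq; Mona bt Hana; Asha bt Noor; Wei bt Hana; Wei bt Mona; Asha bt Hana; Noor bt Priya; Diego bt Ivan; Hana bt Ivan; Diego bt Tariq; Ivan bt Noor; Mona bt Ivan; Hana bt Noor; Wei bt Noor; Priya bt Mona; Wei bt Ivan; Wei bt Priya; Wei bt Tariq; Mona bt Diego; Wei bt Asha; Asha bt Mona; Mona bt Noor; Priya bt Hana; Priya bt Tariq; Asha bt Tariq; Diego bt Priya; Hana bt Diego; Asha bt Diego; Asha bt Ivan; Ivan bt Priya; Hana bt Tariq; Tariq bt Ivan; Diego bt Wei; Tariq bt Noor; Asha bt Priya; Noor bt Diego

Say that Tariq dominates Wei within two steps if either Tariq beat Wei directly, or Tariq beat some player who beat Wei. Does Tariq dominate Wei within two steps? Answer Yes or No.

Tariq did not beat Wei directly.
Tariq beat Ivan, Noor, but each of them lost to Wei. No two-step path.

No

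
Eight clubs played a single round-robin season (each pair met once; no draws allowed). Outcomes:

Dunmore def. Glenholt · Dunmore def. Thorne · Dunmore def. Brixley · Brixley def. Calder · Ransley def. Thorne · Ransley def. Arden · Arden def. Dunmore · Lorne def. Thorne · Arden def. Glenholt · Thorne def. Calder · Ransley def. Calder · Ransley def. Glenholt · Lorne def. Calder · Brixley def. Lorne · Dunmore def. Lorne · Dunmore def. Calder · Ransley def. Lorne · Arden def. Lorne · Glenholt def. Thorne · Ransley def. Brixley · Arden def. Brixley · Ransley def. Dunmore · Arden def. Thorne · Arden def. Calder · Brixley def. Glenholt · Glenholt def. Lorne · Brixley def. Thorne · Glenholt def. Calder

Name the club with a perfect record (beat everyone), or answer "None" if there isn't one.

Ransley

Ransley has 7 wins out of 7 opponents — a perfect record.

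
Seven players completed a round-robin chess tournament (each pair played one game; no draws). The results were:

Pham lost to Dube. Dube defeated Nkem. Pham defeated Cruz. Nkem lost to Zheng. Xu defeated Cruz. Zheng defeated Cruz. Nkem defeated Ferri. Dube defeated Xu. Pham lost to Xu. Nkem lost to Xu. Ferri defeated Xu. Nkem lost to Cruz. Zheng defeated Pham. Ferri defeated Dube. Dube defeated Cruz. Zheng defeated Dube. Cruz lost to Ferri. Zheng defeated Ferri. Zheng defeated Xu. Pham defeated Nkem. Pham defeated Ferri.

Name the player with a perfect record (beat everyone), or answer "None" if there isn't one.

Zheng

Zheng has 6 wins out of 6 opponents — a perfect record.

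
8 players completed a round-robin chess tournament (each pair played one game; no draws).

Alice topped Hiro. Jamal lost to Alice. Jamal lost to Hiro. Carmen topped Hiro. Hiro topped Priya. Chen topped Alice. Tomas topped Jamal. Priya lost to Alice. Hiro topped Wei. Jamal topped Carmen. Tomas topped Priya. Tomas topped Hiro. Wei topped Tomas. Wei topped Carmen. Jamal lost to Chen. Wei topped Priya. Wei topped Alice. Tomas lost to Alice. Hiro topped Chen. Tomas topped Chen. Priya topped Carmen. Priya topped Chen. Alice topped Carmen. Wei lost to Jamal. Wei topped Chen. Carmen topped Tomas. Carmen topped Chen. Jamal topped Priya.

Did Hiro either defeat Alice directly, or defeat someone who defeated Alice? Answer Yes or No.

Hiro did not beat Alice directly.
Hiro beat Jamal, Chen, Wei, Priya. Of those, Chen beat Alice.

Yes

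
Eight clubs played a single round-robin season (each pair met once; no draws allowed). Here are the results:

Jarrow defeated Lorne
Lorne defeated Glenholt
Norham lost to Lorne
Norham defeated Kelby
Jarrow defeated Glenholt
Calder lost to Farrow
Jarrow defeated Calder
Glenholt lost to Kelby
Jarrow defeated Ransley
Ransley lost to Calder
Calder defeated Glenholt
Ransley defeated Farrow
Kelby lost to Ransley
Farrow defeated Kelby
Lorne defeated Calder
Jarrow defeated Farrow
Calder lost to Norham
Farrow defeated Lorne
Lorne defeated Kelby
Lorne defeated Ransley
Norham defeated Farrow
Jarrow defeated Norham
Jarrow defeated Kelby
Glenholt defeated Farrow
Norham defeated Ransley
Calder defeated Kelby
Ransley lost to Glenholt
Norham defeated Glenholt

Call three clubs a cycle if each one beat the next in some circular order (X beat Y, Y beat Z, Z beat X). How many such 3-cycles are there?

7

Win totals: Farrow 3, Norham 5, Ransley 2, Lorne 5, Jarrow 7, Kelby 1, Calder 3, Glenholt 2.
A club with w wins dominates both others in C(w,2) triples; summing gives 3 + 10 + 1 + 10 + 21 + 0 + 3 + 1 = 49 transitive triples.
Total triples C(8,3) = 56, so cyclic triples = 56 − 49 = 7.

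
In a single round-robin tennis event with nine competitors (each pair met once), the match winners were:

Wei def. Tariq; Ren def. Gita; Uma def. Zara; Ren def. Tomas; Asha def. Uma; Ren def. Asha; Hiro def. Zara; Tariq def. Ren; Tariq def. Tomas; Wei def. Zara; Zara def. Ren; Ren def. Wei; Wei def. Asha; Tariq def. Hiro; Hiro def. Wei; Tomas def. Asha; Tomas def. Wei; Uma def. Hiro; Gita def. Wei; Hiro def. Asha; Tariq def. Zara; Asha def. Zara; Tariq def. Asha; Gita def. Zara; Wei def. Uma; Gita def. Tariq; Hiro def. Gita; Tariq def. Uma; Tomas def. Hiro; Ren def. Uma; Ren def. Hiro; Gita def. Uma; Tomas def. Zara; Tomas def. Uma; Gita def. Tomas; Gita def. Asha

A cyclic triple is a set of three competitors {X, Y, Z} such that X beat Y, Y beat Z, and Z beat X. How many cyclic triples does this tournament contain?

15

Win totals: Tariq 6, Zara 1, Wei 4, Gita 6, Hiro 4, Asha 2, Tomas 5, Uma 2, Ren 6.
A competitor with w wins dominates both others in C(w,2) triples; summing gives 15 + 0 + 6 + 15 + 6 + 1 + 10 + 1 + 15 = 69 transitive triples.
Total triples C(9,3) = 84, so cyclic triples = 84 − 69 = 15.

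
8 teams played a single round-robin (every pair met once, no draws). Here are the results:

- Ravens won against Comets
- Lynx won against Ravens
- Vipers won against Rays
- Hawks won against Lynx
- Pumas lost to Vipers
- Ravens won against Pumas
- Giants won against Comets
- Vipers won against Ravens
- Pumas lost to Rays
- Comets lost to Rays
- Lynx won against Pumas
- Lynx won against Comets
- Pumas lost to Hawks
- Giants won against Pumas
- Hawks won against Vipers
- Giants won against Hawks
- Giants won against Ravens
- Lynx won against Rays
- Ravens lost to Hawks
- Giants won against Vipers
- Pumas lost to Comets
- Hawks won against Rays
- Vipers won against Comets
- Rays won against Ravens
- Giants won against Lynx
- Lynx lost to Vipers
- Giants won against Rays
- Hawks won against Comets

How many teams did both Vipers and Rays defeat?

Vipers beat: Pumas, Ravens, Comets, Lynx, Rays.
Rays beat: Pumas, Ravens, Comets.
Both beat: Pumas, Ravens, Comets — 3.

3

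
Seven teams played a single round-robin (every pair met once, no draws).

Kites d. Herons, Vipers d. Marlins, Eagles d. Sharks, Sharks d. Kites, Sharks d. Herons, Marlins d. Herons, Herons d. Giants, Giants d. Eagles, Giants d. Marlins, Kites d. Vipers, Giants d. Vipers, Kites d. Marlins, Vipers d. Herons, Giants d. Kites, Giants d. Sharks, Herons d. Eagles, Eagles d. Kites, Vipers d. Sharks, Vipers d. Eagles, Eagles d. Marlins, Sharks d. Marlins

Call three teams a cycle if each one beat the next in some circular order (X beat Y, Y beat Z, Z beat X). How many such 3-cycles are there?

Win totals: Vipers 4, Kites 3, Eagles 3, Sharks 3, Herons 2, Marlins 1, Giants 5.
A team with w wins dominates both others in C(w,2) triples; summing gives 6 + 3 + 3 + 3 + 1 + 0 + 10 = 26 transitive triples.
Total triples C(7,3) = 35, so cyclic triples = 35 − 26 = 9.

9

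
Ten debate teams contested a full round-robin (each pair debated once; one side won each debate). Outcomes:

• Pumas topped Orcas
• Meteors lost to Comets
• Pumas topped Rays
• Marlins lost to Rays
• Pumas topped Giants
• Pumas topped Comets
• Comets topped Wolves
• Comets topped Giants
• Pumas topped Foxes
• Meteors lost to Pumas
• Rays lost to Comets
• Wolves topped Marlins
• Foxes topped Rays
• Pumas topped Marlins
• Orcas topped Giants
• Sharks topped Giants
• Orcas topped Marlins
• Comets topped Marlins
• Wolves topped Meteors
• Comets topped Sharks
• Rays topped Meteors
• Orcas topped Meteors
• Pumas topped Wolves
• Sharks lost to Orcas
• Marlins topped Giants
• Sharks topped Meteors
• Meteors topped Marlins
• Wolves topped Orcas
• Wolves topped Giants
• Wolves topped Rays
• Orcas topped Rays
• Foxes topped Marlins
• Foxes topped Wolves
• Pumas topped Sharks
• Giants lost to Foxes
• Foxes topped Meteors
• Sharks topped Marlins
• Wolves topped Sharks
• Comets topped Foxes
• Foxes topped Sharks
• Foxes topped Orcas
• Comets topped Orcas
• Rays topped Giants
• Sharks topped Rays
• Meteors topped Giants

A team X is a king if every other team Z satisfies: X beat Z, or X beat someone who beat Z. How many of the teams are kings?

1

Wolves cannot reach Comets, Foxes, Pumas in two steps.
Meteors cannot reach Wolves, Rays, Comets, Foxes, Sharks, Orcas, Pumas in two steps.
Marlins cannot reach Wolves, Meteors, Rays, Comets, Foxes, Sharks, Orcas, Pumas in two steps.
Rays cannot reach Wolves, Comets, Foxes, Sharks, Orcas, Pumas in two steps.
Comets cannot reach Pumas in two steps.
Foxes cannot reach Comets, Pumas in two steps.
Giants cannot reach Wolves, Meteors, Marlins, Rays, Comets, Foxes, Sharks, Orcas, Pumas in two steps.
Sharks cannot reach Wolves, Comets, Foxes, Orcas, Pumas in two steps.
Orcas cannot reach Wolves, Comets, Foxes, Pumas in two steps.
Pumas reaches everyone (king).
Kings: Pumas — 1.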